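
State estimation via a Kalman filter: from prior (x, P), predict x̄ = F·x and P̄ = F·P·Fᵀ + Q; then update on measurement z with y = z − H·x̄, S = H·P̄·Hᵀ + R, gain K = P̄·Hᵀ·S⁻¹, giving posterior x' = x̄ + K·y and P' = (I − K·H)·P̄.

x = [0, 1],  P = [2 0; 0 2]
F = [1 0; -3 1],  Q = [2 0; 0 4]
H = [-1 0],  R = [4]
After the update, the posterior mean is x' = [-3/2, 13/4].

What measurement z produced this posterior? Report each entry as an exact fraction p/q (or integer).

x̄ = F·x = [0, 1]
P̄ = F·P·Fᵀ + Q = [4 -6; -6 24]
S = H·P̄·Hᵀ + R = [8]
K = P̄·Hᵀ·S⁻¹ = [-1/2; 3/4]
x' − x̄ = [-3/2, 9/4] = K·y
y = (KᵀK)⁻¹·Kᵀ·(x' − x̄) = [3]
z = y + H·x̄ = [3] + [0] = [3]

z = [3]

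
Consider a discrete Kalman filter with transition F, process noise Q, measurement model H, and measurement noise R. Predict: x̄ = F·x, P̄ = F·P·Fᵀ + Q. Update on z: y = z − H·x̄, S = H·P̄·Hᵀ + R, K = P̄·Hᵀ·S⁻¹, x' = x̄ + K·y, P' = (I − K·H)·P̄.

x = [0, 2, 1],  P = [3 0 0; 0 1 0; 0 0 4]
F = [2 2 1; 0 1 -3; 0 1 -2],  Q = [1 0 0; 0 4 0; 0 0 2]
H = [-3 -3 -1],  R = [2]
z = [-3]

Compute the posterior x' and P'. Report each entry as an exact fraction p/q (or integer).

x̄ = F·x = [5, -1, 0]
P̄ = F·P·Fᵀ + Q = [21 -10 -6; -10 41 25; -6 25 19]
y = z − H·x̄ = [9]
S = H·P̄·Hᵀ + R = [513]
K = P̄·Hᵀ·S⁻¹ = [-1/19; -118/513; -4/27]
x' = x̄ + K·y = [86/19, -175/57, -4/3]
P' = (I − K·H)·P̄ = [372/19 -308/19 -10; -308/19 7109/513 203/27; -10 203/27 209/27]

x' = [86/19, -175/57, -4/3]
P' = [372/19 -308/19 -10; -308/19 7109/513 203/27; -10 203/27 209/27]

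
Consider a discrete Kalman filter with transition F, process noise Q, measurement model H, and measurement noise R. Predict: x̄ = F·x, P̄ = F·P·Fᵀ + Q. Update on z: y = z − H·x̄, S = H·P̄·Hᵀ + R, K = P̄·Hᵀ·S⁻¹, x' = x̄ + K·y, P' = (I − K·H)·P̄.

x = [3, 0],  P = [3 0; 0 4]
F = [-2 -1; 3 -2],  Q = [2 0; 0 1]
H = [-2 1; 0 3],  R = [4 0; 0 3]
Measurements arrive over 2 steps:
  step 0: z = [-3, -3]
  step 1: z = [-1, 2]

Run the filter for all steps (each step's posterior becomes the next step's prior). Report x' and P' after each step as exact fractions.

step 0: x̄ = F·x = [-6, 9]
step 0: P̄ = F·P·Fᵀ + Q = [18 -10; -10 44]
step 0: y = z − H·x̄ = [-24, -30]
step 0: S = H·P̄·Hᵀ + R = [160 192; 192 399]
step 0: K = P̄·Hᵀ·S⁻¹ = [-2099/4496 42/281; 2/281 92/281]
step 0: x' = x̄ + K·y = [405/562, -279/281]
step 0: P' = (I − K·H)·P̄ = [2267/2248 42/281; 42/281 92/281]
step 1: x̄ = F·x = [-126/281, 2331/562]
step 1: P̄ = F·P·Fᵀ + Q = [3911/562 -5897/1124; -5897/1124 21563/2248]
step 1: y = z − H·x̄ = [-3397/562, -5869/562]
step 1: S = H·P̄·Hᵀ + R = [140307/2248 135453/2248; 135453/2248 200811/2248]
step 1: K = P̄·Hᵀ·S⁻¹ = [-572174/1457247 129188/1457247; 45151/1457247 438980/1457247]
step 1: x' = x̄ + K·y = [485317/485749, 395665/485749]
step 1: P' = (I − K·H)·P̄ = [1208942/1457247 129188/1457247; 129188/1457247 438980/1457247]

step 0: x' = [405/562, -279/281], P' = [2267/2248 42/281; 42/281 92/281]
step 1: x' = [485317/485749, 395665/485749], P' = [1208942/1457247 129188/1457247; 129188/1457247 438980/1457247]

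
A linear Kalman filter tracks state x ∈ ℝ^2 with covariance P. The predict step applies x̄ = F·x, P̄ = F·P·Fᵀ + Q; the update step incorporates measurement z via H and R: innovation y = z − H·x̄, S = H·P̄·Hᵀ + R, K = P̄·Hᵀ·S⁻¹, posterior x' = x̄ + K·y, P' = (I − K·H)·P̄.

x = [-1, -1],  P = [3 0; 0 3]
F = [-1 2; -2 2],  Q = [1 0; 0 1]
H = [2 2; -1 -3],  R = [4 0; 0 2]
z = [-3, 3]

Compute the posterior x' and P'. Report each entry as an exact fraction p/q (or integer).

x̄ = F·x = [-1, 0]
P̄ = F·P·Fᵀ + Q = [16 18; 18 25]
y = z − H·x̄ = [-1, 2]
S = H·P̄·Hᵀ + R = [312 -326; -326 351]
K = P̄·Hᵀ·S⁻¹ = [262/809 82/809; -33/809 -245/809]
x' = x̄ + K·y = [-907/809, -457/809]
P' = (I − K·H)·P̄ = [868/809 -344/809; -344/809 278/809]

x' = [-907/809, -457/809]
P' = [868/809 -344/809; -344/809 278/809]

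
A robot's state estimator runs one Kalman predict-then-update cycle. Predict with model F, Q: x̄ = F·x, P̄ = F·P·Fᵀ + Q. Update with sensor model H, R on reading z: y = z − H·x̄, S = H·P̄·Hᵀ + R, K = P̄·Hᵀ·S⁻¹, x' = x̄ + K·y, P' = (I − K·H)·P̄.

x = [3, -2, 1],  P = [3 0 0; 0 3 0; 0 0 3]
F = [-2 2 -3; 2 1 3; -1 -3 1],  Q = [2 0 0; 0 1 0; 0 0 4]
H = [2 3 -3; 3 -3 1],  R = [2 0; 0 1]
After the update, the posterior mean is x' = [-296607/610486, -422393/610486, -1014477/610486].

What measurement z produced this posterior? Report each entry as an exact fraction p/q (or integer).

z = [2, -1]

x̄ = F·x = [-13, 7, 4]
P̄ = F·P·Fᵀ + Q = [53 -33 -21; -33 43 -6; -21 -6 37]
S = H·P̄·Hᵀ + R = [898 -204; -204 1406]
K = P̄·Hᵀ·S⁻¹ = [36692/305243 113553/610486; 33075/610486 -48402/305243; -121029/610486 -10517/305243]
x' − x̄ = [7639711/610486, -4695795/610486, -3456421/610486] = K·y
y = (KᵀK)⁻¹·Kᵀ·(x' − x̄) = [19, 55]
z = y + H·x̄ = [19, 55] + [-17, -56] = [2, -1]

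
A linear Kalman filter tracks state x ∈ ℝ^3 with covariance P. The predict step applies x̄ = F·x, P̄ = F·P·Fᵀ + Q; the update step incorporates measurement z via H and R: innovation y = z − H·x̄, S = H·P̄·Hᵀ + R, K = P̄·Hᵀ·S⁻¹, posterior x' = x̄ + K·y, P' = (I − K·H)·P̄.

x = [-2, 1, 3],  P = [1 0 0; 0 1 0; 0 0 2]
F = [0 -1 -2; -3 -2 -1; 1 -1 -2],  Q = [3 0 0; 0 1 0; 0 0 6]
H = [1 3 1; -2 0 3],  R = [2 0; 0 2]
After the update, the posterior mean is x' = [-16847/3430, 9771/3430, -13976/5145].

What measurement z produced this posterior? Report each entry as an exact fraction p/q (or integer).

x̄ = F·x = [-7, 1, -9]
P̄ = F·P·Fᵀ + Q = [12 6 9; 6 16 3; 9 3 16]
S = H·P̄·Hᵀ + R = [246 24; 24 86]
K = P̄·Hᵀ·S⁻¹ = [547/3430 -33/3430; 829/3430 -351/3430; 551/5145 547/1715]
x' − x̄ = [7163/3430, 6341/3430, 32329/5145] = K·y
y = (KᵀK)⁻¹·Kᵀ·(x' − x̄) = [14, 15]
z = y + H·x̄ = [14, 15] + [-13, -13] = [1, 2]

z = [1, 2]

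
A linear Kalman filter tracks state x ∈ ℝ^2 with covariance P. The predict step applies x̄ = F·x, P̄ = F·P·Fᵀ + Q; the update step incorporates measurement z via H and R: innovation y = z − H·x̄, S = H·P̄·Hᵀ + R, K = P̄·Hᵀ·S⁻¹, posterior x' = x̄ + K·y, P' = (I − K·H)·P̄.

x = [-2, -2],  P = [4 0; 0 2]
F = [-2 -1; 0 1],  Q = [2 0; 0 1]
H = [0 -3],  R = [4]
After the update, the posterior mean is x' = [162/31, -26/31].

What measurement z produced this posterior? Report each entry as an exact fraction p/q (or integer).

z = [2]

x̄ = F·x = [6, -2]
P̄ = F·P·Fᵀ + Q = [20 -2; -2 3]
S = H·P̄·Hᵀ + R = [31]
K = P̄·Hᵀ·S⁻¹ = [6/31; -9/31]
x' − x̄ = [-24/31, 36/31] = K·y
y = (KᵀK)⁻¹·Kᵀ·(x' − x̄) = [-4]
z = y + H·x̄ = [-4] + [6] = [2]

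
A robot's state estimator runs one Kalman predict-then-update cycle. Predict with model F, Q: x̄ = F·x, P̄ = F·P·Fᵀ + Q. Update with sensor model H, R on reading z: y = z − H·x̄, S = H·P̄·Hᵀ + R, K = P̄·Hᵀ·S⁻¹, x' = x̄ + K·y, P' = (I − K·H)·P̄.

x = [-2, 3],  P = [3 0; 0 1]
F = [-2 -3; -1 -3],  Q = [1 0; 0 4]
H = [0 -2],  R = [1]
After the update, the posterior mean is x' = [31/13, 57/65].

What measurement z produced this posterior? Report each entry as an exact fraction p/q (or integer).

z = [-2]

x̄ = F·x = [-5, -7]
P̄ = F·P·Fᵀ + Q = [22 15; 15 16]
S = H·P̄·Hᵀ + R = [65]
K = P̄·Hᵀ·S⁻¹ = [-6/13; -32/65]
x' − x̄ = [96/13, 512/65] = K·y
y = (KᵀK)⁻¹·Kᵀ·(x' − x̄) = [-16]
z = y + H·x̄ = [-16] + [14] = [-2]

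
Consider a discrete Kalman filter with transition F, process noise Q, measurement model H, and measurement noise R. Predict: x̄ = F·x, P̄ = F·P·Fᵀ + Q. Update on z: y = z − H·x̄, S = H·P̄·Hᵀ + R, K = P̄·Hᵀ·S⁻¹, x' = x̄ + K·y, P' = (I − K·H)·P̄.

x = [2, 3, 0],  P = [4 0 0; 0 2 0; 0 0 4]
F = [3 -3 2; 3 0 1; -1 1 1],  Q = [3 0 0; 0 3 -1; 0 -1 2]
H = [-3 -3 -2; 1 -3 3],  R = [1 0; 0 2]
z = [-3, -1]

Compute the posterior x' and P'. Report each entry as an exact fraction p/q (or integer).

x' = [-1724083/429047, 1124621/429047, 1540171/429047]
P' = [2776692/429047 -1282169/429047 -2196377/429047; -1282169/429047 624325/429047 1008506/429047; -2196377/429047 1008506/429047 1788245/429047]

x̄ = F·x = [-3, 6, 1]
P̄ = F·P·Fᵀ + Q = [73 44 -10; 44 43 -9; -10 -9 12]
y = z − H·x̄ = [8, 17]
S = H·P̄·Hᵀ + R = [1657 497; 497 408]
K = P̄·Hᵀ·S⁻¹ = [-90815/429047 17034/429047; -43480/429047 -64813/429047; -12877/429047 71420/429047]
x' = x̄ + K·y = [-1724083/429047, 1124621/429047, 1540171/429047]
P' = (I − K·H)·P̄ = [2776692/429047 -1282169/429047 -2196377/429047; -1282169/429047 624325/429047 1008506/429047; -2196377/429047 1008506/429047 1788245/429047]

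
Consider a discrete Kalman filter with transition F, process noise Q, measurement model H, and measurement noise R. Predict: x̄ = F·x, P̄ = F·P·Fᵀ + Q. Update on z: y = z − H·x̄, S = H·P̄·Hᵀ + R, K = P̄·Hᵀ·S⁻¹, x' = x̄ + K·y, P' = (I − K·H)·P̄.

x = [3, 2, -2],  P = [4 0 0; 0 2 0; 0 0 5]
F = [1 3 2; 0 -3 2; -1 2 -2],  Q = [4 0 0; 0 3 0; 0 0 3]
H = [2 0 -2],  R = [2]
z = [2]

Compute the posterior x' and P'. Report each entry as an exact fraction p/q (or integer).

x̄ = F·x = [5, -10, 5]
P̄ = F·P·Fᵀ + Q = [46 2 -12; 2 41 -32; -12 -32 35]
y = z − H·x̄ = [2]
S = H·P̄·Hᵀ + R = [422]
K = P̄·Hᵀ·S⁻¹ = [58/211; 34/211; -47/211]
x' = x̄ + K·y = [1171/211, -2042/211, 961/211]
P' = (I − K·H)·P̄ = [2978/211 -3522/211 2920/211; -3522/211 6339/211 -3556/211; 2920/211 -3556/211 2967/211]

x' = [1171/211, -2042/211, 961/211]
P' = [2978/211 -3522/211 2920/211; -3522/211 6339/211 -3556/211; 2920/211 -3556/211 2967/211]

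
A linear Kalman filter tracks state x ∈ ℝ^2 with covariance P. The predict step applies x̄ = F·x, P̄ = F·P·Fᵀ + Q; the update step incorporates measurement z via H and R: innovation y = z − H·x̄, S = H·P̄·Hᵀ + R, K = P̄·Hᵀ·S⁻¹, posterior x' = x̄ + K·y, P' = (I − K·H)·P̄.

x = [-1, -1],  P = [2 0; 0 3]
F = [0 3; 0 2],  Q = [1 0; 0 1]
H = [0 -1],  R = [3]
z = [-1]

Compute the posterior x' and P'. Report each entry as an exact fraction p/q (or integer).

x' = [3/8, 7/16]
P' = [31/4 27/8; 27/8 39/16]

x̄ = F·x = [-3, -2]
P̄ = F·P·Fᵀ + Q = [28 18; 18 13]
y = z − H·x̄ = [-3]
S = H·P̄·Hᵀ + R = [16]
K = P̄·Hᵀ·S⁻¹ = [-9/8; -13/16]
x' = x̄ + K·y = [3/8, 7/16]
P' = (I − K·H)·P̄ = [31/4 27/8; 27/8 39/16]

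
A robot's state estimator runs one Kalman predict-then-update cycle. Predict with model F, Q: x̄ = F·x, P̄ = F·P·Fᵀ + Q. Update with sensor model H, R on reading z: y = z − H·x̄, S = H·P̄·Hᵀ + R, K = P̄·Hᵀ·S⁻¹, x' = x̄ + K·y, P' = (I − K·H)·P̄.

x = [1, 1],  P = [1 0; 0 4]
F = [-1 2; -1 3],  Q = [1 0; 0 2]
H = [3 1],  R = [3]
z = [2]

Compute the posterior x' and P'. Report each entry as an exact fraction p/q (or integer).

x' = [39/118, 61/59]
P' = [131/354 -26/59; -26/59 135/59]

x̄ = F·x = [1, 2]
P̄ = F·P·Fᵀ + Q = [18 25; 25 39]
y = z − H·x̄ = [-3]
S = H·P̄·Hᵀ + R = [354]
K = P̄·Hᵀ·S⁻¹ = [79/354; 19/59]
x' = x̄ + K·y = [39/118, 61/59]
P' = (I − K·H)·P̄ = [131/354 -26/59; -26/59 135/59]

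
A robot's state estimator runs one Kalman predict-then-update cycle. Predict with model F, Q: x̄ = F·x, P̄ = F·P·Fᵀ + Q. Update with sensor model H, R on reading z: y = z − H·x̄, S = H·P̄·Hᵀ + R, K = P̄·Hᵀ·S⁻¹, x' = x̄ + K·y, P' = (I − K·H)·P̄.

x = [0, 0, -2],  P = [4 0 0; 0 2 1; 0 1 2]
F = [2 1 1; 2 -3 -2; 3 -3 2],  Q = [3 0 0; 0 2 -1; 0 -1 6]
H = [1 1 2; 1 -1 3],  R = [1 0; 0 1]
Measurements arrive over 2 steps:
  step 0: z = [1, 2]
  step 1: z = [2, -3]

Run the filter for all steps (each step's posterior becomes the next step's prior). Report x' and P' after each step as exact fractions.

step 0: x' = [139127/72039, -36116/72039, -1168/6549], P' = [708907/72039 -150202/72039 -25565/6549; -150202/72039 68704/72039 5681/6549; -25565/6549 5681/6549 10664/6549]
step 1: x' = [1006842034/1447946383, 3029429862/1447946383, -662739747/1447946383], P' = [7080621569/1447946383 -1292511790/1447946383 -2797504707/1447946383; -1292511790/1447946383 1922277891/2895892766 1140341639/2895892766; -2797504707/1447946383 1140341639/2895892766 2441339393/2895892766]

step 0: x̄ = F·x = [-2, 4, -4]
step 0: P̄ = F·P·Fᵀ + Q = [25 1 21; 1 56 33; 21 33 56]
step 0: y = z − H·x̄ = [7, 20]
step 0: S = H·P̄·Hᵀ + R = [524 443; 443 512]
step 0: K = P̄·Hᵀ·S⁻¹ = [-3725/72039 15464/72039; 43484/72039 -31433/72039; 1444/6549 746/6549]
step 0: x' = x̄ + K·y = [139127/72039, -36116/72039, -1168/6549]
step 0: P' = (I − K·H)·P̄ = [708907/72039 -150202/72039 -25565/6549; -150202/72039 68704/72039 5681/6549; -25565/6549 5681/6549 10664/6549]
step 1: x̄ = F·x = [76430/24013, 412298/72039, 500033/72039]
step 1: P̄ = F·P·Fᵀ + Q = [545689/24013 1081897/24013 900516/24013; 1081897/24013 8869294/72039 7145983/72039; 900516/24013 7145983/72039 6479113/72039]
step 1: y = z − H·x̄ = [-499192/24013, -1533208/72039]
step 1: S = H·P̄·Hᵀ + R = [27458786/24013 17432058/24013; 17432058/24013 35732425/72039]
step 1: K = P̄·Hᵀ·S⁻¹ = [193100365/1447946383 -19380762/1447946383; 1617937589/2895892766 -543138277/1447946383; 428011011/2895892766 294333563/1447946383]
step 1: x' = x̄ + K·y = [1006842034/1447946383, 3029429862/1447946383, -662739747/1447946383]
step 1: P' = (I − K·H)·P̄ = [7080621569/1447946383 -1292511790/1447946383 -2797504707/1447946383; -1292511790/1447946383 1922277891/2895892766 1140341639/2895892766; -2797504707/1447946383 1140341639/2895892766 2441339393/2895892766]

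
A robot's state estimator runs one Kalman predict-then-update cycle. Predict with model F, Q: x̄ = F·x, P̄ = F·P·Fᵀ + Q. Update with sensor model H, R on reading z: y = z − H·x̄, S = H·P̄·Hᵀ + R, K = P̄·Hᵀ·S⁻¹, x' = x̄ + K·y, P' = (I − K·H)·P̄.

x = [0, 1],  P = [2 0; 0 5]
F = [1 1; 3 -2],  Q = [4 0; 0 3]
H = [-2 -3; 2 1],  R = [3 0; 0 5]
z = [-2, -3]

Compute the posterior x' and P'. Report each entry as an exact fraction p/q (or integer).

x̄ = F·x = [1, -2]
P̄ = F·P·Fᵀ + Q = [11 -4; -4 41]
y = z − H·x̄ = [-6, -3]
S = H·P̄·Hᵀ + R = [368 -135; -135 74]
K = P̄·Hᵀ·S⁻¹ = [1690/9007 5274/9007; -4055/9007 -3381/9007]
x' = x̄ + K·y = [-16955/9007, 16459/9007]
P' = (I − K·H)·P̄ = [21045/9007 -15720/9007; -15720/9007 14535/9007]

x' = [-16955/9007, 16459/9007]
P' = [21045/9007 -15720/9007; -15720/9007 14535/9007]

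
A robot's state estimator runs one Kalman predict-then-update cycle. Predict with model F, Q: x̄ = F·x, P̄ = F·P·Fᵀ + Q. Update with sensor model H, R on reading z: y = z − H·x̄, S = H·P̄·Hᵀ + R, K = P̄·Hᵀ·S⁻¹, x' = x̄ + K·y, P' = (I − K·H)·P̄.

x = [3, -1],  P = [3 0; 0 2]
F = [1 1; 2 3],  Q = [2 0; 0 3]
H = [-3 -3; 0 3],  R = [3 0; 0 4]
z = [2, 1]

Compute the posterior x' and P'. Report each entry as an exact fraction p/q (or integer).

x' = [-1791/3418, 69/1709]
P' = [1855/3418 -498/1709; -498/1709 588/1709]

x̄ = F·x = [2, 3]
P̄ = F·P·Fᵀ + Q = [7 12; 12 33]
y = z − H·x̄ = [17, -8]
S = H·P̄·Hᵀ + R = [579 -405; -405 301]
K = P̄·Hᵀ·S⁻¹ = [-859/3418 -747/3418; -90/1709 441/1709]
x' = x̄ + K·y = [-1791/3418, 69/1709]
P' = (I − K·H)·P̄ = [1855/3418 -498/1709; -498/1709 588/1709]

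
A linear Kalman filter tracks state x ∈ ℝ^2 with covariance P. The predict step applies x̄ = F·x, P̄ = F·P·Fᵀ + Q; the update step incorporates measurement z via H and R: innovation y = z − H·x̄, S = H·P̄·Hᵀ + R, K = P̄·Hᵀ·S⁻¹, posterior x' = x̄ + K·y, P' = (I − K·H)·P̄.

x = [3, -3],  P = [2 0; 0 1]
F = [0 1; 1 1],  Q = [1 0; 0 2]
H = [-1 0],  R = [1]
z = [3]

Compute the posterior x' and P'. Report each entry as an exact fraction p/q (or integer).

x̄ = F·x = [-3, 0]
P̄ = F·P·Fᵀ + Q = [2 1; 1 5]
y = z − H·x̄ = [0]
S = H·P̄·Hᵀ + R = [3]
K = P̄·Hᵀ·S⁻¹ = [-2/3; -1/3]
x' = x̄ + K·y = [-3, 0]
P' = (I − K·H)·P̄ = [2/3 1/3; 1/3 14/3]

x' = [-3, 0]
P' = [2/3 1/3; 1/3 14/3]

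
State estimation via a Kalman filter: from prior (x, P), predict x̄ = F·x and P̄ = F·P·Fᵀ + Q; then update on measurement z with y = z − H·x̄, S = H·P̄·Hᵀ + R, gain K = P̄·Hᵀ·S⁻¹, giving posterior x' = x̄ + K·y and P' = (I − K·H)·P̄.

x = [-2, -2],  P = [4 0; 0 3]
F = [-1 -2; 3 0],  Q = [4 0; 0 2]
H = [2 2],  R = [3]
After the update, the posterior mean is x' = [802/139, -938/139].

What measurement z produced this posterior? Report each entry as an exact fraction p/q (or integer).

z = [-2]

x̄ = F·x = [6, -6]
P̄ = F·P·Fᵀ + Q = [20 -12; -12 38]
S = H·P̄·Hᵀ + R = [139]
K = P̄·Hᵀ·S⁻¹ = [16/139; 52/139]
x' − x̄ = [-32/139, -104/139] = K·y
y = (KᵀK)⁻¹·Kᵀ·(x' − x̄) = [-2]
z = y + H·x̄ = [-2] + [0] = [-2]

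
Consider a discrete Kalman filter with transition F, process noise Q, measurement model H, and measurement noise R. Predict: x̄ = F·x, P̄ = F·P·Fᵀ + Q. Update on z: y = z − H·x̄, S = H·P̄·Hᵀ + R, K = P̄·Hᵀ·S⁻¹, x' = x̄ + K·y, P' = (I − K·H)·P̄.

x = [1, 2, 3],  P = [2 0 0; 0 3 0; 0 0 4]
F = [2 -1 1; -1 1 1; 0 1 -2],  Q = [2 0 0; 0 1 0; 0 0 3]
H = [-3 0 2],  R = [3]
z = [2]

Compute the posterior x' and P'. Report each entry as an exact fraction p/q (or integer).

x̄ = F·x = [3, 4, -4]
P̄ = F·P·Fᵀ + Q = [17 -3 -11; -3 10 -5; -11 -5 22]
y = z − H·x̄ = [19]
S = H·P̄·Hᵀ + R = [376]
K = P̄·Hᵀ·S⁻¹ = [-73/376; -1/376; 77/376]
x' = x̄ + K·y = [-259/376, 1485/376, -41/376]
P' = (I − K·H)·P̄ = [1063/376 -1201/376 1485/376; -1201/376 3759/376 -1803/376; 1485/376 -1803/376 2343/376]

x' = [-259/376, 1485/376, -41/376]
P' = [1063/376 -1201/376 1485/376; -1201/376 3759/376 -1803/376; 1485/376 -1803/376 2343/376]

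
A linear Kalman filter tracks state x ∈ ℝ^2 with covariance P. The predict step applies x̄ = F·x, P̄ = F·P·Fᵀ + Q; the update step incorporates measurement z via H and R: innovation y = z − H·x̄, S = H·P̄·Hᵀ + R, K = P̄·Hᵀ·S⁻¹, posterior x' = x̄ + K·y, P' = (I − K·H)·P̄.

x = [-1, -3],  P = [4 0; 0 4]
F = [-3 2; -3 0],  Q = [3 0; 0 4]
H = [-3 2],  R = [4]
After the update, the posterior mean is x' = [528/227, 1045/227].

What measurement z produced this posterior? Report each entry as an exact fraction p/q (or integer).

z = [2]

x̄ = F·x = [-3, 3]
P̄ = F·P·Fᵀ + Q = [55 36; 36 40]
S = H·P̄·Hᵀ + R = [227]
K = P̄·Hᵀ·S⁻¹ = [-93/227; -28/227]
x' − x̄ = [1209/227, 364/227] = K·y
y = (KᵀK)⁻¹·Kᵀ·(x' − x̄) = [-13]
z = y + H·x̄ = [-13] + [15] = [2]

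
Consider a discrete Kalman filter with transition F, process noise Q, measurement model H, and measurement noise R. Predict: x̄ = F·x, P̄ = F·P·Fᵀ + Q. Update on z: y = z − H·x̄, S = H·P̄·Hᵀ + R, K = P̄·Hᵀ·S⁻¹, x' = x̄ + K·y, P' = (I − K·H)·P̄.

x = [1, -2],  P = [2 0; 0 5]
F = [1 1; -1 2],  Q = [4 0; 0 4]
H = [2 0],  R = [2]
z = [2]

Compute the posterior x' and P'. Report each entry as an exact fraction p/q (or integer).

x̄ = F·x = [-1, -5]
P̄ = F·P·Fᵀ + Q = [11 8; 8 26]
y = z − H·x̄ = [4]
S = H·P̄·Hᵀ + R = [46]
K = P̄·Hᵀ·S⁻¹ = [11/23; 8/23]
x' = x̄ + K·y = [21/23, -83/23]
P' = (I − K·H)·P̄ = [11/23 8/23; 8/23 470/23]

x' = [21/23, -83/23]
P' = [11/23 8/23; 8/23 470/23]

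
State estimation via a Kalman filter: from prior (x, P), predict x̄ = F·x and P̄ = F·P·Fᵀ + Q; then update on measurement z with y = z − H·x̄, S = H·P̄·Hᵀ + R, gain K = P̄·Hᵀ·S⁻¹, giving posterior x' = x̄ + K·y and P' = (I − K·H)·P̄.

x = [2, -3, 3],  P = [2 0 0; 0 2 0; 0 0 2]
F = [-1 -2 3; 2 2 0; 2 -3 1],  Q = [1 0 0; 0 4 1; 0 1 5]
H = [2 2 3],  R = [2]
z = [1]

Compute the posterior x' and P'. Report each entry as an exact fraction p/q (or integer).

x' = [553/177, -515/177, 49/177]
P' = [9623/531 -6904/531 -1762/531; -6904/531 10571/531 -2440/531; -1762/531 -2440/531 2882/531]

x̄ = F·x = [13, -2, 16]
P̄ = F·P·Fᵀ + Q = [29 -12 14; -12 20 -3; 14 -3 33]
y = z − H·x̄ = [-69]
S = H·P̄·Hᵀ + R = [531]
K = P̄·Hᵀ·S⁻¹ = [76/531; 7/531; 121/531]
x' = x̄ + K·y = [553/177, -515/177, 49/177]
P' = (I − K·H)·P̄ = [9623/531 -6904/531 -1762/531; -6904/531 10571/531 -2440/531; -1762/531 -2440/531 2882/531]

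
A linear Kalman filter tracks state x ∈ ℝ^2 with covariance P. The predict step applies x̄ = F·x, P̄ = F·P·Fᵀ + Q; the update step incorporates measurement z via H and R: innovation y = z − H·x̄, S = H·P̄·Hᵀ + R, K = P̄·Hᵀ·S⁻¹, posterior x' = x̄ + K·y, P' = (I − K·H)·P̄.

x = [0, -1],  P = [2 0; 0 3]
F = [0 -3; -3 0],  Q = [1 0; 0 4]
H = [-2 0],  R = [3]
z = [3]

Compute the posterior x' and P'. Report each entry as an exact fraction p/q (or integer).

x' = [-159/115, 0]
P' = [84/115 0; 0 22]

x̄ = F·x = [3, 0]
P̄ = F·P·Fᵀ + Q = [28 0; 0 22]
y = z − H·x̄ = [9]
S = H·P̄·Hᵀ + R = [115]
K = P̄·Hᵀ·S⁻¹ = [-56/115; 0]
x' = x̄ + K·y = [-159/115, 0]
P' = (I − K·H)·P̄ = [84/115 0; 0 22]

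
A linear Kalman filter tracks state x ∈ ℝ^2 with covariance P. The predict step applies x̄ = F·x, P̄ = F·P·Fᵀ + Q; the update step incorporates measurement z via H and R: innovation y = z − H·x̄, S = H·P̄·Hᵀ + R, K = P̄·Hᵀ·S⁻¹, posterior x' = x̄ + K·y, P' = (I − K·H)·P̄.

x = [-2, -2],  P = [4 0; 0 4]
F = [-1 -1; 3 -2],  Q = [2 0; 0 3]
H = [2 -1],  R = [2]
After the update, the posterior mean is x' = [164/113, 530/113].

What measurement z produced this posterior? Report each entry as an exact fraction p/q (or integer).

x̄ = F·x = [4, -2]
P̄ = F·P·Fᵀ + Q = [10 -4; -4 55]
S = H·P̄·Hᵀ + R = [113]
K = P̄·Hᵀ·S⁻¹ = [24/113; -63/113]
x' − x̄ = [-288/113, 756/113] = K·y
y = (KᵀK)⁻¹·Kᵀ·(x' − x̄) = [-12]
z = y + H·x̄ = [-12] + [10] = [-2]

z = [-2]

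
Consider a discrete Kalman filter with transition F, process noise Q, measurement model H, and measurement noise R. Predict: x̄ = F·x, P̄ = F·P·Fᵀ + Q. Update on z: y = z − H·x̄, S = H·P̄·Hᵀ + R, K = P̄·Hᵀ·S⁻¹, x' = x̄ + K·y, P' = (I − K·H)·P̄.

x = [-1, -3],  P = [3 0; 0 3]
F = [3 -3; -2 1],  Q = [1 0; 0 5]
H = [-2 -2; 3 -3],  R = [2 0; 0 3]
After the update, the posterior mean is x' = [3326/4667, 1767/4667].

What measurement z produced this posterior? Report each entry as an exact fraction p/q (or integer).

x̄ = F·x = [6, -1]
P̄ = F·P·Fᵀ + Q = [55 -27; -27 20]
S = H·P̄·Hᵀ + R = [86 -210; -210 1164]
K = P̄·Hᵀ·S⁻¹ = [-1127/4667 783/4667; -2219/9334 -1531/9334]
x' − x̄ = [-24676/4667, 6434/4667] = K·y
y = (KᵀK)⁻¹·Kᵀ·(x' − x̄) = [8, -20]
z = y + H·x̄ = [8, -20] + [-10, 21] = [-2, 1]

z = [-2, 1]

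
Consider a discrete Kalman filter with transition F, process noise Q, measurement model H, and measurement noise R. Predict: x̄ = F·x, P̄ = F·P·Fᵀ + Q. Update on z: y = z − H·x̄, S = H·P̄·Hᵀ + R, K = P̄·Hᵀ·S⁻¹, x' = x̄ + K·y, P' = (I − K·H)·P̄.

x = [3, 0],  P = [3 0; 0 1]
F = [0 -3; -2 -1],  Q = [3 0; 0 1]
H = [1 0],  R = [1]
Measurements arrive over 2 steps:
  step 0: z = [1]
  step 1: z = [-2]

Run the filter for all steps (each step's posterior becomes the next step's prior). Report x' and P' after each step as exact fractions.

step 0: x' = [12/13, -75/13], P' = [12/13 3/13; 3/13 173/13]
step 1: x' = [-2967/1609, -4056/1609], P' = [1596/1609 537/1609; 537/1609 8265/1609]

step 0: x̄ = F·x = [0, -6]
step 0: P̄ = F·P·Fᵀ + Q = [12 3; 3 14]
step 0: y = z − H·x̄ = [1]
step 0: S = H·P̄·Hᵀ + R = [13]
step 0: K = P̄·Hᵀ·S⁻¹ = [12/13; 3/13]
step 0: x' = x̄ + K·y = [12/13, -75/13]
step 0: P' = (I − K·H)·P̄ = [12/13 3/13; 3/13 173/13]
step 1: x̄ = F·x = [225/13, 51/13]
step 1: P̄ = F·P·Fᵀ + Q = [1596/13 537/13; 537/13 246/13]
step 1: y = z − H·x̄ = [-251/13]
step 1: S = H·P̄·Hᵀ + R = [1609/13]
step 1: K = P̄·Hᵀ·S⁻¹ = [1596/1609; 537/1609]
step 1: x' = x̄ + K·y = [-2967/1609, -4056/1609]
step 1: P' = (I − K·H)·P̄ = [1596/1609 537/1609; 537/1609 8265/1609]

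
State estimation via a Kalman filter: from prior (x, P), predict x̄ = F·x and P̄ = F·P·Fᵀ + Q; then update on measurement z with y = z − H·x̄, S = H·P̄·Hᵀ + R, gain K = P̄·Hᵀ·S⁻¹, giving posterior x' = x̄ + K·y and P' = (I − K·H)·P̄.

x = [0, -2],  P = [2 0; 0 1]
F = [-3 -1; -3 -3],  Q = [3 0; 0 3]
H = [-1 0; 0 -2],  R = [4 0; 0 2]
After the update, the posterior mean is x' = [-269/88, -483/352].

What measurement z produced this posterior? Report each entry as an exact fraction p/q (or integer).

x̄ = F·x = [2, 6]
P̄ = F·P·Fᵀ + Q = [22 21; 21 30]
S = H·P̄·Hᵀ + R = [26 42; 42 122]
K = P̄·Hᵀ·S⁻¹ = [-115/176 -21/176; -21/704 -339/704]
x' − x̄ = [-445/88, -2595/352] = K·y
y = (KᵀK)⁻¹·Kᵀ·(x' − x̄) = [5, 15]
z = y + H·x̄ = [5, 15] + [-2, -12] = [3, 3]

z = [3, 3]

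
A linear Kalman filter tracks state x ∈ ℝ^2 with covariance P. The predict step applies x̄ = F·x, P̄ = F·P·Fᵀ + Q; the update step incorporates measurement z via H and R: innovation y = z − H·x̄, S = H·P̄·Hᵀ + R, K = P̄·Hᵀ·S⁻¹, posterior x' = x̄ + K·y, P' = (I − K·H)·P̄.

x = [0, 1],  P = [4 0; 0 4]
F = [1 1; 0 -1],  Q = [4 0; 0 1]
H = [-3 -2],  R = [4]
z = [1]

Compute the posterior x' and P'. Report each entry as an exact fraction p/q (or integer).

x' = [1/3, -20/21]
P' = [8/3 -10/3; -10/3 104/21]

x̄ = F·x = [1, -1]
P̄ = F·P·Fᵀ + Q = [12 -4; -4 5]
y = z − H·x̄ = [2]
S = H·P̄·Hᵀ + R = [84]
K = P̄·Hᵀ·S⁻¹ = [-1/3; 1/42]
x' = x̄ + K·y = [1/3, -20/21]
P' = (I − K·H)·P̄ = [8/3 -10/3; -10/3 104/21]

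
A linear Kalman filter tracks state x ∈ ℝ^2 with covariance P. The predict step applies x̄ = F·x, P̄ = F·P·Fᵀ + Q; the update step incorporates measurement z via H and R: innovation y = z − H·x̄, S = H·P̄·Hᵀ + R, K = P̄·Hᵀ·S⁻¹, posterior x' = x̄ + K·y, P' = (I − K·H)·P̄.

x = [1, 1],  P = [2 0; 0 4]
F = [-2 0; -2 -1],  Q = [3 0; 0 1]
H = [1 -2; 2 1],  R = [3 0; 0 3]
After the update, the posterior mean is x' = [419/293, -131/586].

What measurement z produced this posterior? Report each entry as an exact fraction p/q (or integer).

x̄ = F·x = [-2, -3]
P̄ = F·P·Fᵀ + Q = [11 8; 8 13]
S = H·P̄·Hᵀ + R = [34 -28; -28 92]
K = P̄·Hᵀ·S⁻¹ = [95/586 110/293; -211/586 241/1172]
x' − x̄ = [1005/293, 1627/586] = K·y
y = (KᵀK)⁻¹·Kᵀ·(x' − x̄) = [-2, 10]
z = y + H·x̄ = [-2, 10] + [4, -7] = [2, 3]

z = [2, 3]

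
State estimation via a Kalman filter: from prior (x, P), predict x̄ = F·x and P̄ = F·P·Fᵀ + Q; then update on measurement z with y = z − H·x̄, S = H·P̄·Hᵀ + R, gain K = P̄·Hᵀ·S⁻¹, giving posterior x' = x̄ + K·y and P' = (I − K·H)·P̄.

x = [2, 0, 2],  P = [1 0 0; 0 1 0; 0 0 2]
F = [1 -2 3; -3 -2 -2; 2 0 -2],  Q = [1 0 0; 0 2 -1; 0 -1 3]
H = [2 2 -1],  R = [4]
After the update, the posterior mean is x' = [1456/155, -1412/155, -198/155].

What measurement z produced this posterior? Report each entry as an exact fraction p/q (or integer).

x̄ = F·x = [8, -10, 0]
P̄ = F·P·Fᵀ + Q = [24 -11 -10; -11 23 1; -10 1 15]
S = H·P̄·Hᵀ + R = [155]
K = P̄·Hᵀ·S⁻¹ = [36/155; 23/155; -33/155]
x' − x̄ = [216/155, 138/155, -198/155] = K·y
y = (KᵀK)⁻¹·Kᵀ·(x' − x̄) = [6]
z = y + H·x̄ = [6] + [-4] = [2]

z = [2]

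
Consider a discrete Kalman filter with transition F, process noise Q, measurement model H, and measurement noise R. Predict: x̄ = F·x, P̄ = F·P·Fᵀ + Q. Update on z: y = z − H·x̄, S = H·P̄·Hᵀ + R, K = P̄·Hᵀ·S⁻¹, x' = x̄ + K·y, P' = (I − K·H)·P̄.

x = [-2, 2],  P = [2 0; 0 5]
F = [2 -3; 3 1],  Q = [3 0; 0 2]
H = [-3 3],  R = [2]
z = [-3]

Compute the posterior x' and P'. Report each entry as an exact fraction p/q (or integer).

x̄ = F·x = [-10, -4]
P̄ = F·P·Fᵀ + Q = [56 -3; -3 25]
y = z − H·x̄ = [-21]
S = H·P̄·Hᵀ + R = [785]
K = P̄·Hᵀ·S⁻¹ = [-177/785; 84/785]
x' = x̄ + K·y = [-4133/785, -4904/785]
P' = (I − K·H)·P̄ = [12631/785 12513/785; 12513/785 12569/785]

x' = [-4133/785, -4904/785]
P' = [12631/785 12513/785; 12513/785 12569/785]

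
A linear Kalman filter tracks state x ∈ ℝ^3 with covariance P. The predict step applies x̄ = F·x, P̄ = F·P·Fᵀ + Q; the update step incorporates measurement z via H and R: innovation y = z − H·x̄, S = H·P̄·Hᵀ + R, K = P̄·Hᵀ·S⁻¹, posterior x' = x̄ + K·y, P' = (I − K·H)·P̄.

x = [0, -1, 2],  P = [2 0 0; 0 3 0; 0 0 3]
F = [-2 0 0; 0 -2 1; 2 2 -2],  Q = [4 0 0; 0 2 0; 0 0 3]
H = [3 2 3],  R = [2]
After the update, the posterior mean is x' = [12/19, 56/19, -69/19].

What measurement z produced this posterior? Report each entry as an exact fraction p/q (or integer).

z = [-3]

x̄ = F·x = [0, 4, -6]
P̄ = F·P·Fᵀ + Q = [12 0 -8; 0 17 -18; -8 -18 35]
S = H·P̄·Hᵀ + R = [133]
K = P̄·Hᵀ·S⁻¹ = [12/133; -20/133; 45/133]
x' − x̄ = [12/19, -20/19, 45/19] = K·y
y = (KᵀK)⁻¹·Kᵀ·(x' − x̄) = [7]
z = y + H·x̄ = [7] + [-10] = [-3]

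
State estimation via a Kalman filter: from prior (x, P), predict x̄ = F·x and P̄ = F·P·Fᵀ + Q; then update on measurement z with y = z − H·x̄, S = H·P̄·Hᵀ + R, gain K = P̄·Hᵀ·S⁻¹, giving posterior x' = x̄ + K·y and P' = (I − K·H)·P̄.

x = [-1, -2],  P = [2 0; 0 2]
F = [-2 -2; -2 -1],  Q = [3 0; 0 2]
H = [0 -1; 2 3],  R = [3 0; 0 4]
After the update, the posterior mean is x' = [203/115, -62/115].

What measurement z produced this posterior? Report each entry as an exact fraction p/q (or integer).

x̄ = F·x = [6, 4]
P̄ = F·P·Fᵀ + Q = [19 12; 12 12]
S = H·P̄·Hᵀ + R = [15 -60; -60 332]
K = P̄·Hᵀ·S⁻¹ = [38/115 13/46; -32/115 3/23]
x' − x̄ = [-487/115, -522/115] = K·y
y = (KᵀK)⁻¹·Kᵀ·(x' − x̄) = [6, -22]
z = y + H·x̄ = [6, -22] + [-4, 24] = [2, 2]

z = [2, 2]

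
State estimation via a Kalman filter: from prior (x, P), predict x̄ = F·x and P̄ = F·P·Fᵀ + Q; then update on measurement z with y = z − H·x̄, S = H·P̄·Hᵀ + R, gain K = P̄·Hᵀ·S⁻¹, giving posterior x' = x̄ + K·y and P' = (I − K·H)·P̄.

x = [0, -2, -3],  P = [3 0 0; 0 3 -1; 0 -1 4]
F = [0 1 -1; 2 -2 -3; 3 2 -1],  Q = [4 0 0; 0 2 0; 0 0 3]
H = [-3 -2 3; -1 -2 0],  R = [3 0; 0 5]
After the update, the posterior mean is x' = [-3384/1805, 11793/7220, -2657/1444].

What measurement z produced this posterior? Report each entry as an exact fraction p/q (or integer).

x̄ = F·x = [1, 13, -1]
P̄ = F·P·Fᵀ + Q = [13 7 13; 7 50 22; 13 22 50]
S = H·P̄·Hᵀ + R = [356 124; 124 246]
K = P̄·Hᵀ·S⁻¹ = [-12/9025 -1969/18050; -131/36100 -3909/9025; 471/1444 -143/361]
x' − x̄ = [-5189/1805, -82067/7220, -1213/1444] = K·y
y = (KᵀK)⁻¹·Kᵀ·(x' − x̄) = [29, 26]
z = y + H·x̄ = [29, 26] + [-32, -27] = [-3, -1]

z = [-3, -1]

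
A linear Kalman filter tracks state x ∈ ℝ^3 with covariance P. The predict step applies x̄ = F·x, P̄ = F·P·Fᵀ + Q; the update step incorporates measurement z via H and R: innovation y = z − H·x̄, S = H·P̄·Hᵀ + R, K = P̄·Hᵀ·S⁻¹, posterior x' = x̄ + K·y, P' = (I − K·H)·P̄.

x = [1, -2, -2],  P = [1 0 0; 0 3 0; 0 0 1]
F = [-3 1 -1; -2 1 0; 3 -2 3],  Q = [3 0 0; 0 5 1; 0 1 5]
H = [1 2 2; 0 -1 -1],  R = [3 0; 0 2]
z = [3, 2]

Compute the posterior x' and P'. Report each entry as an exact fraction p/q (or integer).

x̄ = F·x = [-3, -4, 1]
P̄ = F·P·Fᵀ + Q = [16 9 -18; 9 12 -11; -18 -11 35]
y = z − H·x̄ = [12, -1]
S = H·P̄·Hᵀ + R = [83 -41; -41 27]
K = P̄·Hᵀ·S⁻¹ = [9/16 19/16; 16/35 23/35; -87/280 -381/280]
x' = x̄ + K·y = [41/16, 29/35, -383/280]
P' = (I − K·H)·P̄ = [103/16 4 -51/8; 4 267/35 -313/35; -51/8 -313/35 1633/140]

x' = [41/16, 29/35, -383/280]
P' = [103/16 4 -51/8; 4 267/35 -313/35; -51/8 -313/35 1633/140]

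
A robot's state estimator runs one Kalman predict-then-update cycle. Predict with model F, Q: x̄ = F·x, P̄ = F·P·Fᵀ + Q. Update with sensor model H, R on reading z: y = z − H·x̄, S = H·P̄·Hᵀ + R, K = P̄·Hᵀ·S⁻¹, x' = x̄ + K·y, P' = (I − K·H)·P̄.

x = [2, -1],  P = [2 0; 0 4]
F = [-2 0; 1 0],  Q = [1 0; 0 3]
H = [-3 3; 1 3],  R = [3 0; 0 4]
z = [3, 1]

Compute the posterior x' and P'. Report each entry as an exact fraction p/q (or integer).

x' = [-17/26, 57/130]
P' = [129/338 49/338; 49/338 397/1690]

x̄ = F·x = [-4, 2]
P̄ = F·P·Fᵀ + Q = [9 -4; -4 5]
y = z − H·x̄ = [-15, -1]
S = H·P̄·Hᵀ + R = [201 42; 42 34]
K = P̄·Hᵀ·S⁻¹ = [-40/169 69/338; 76/845 359/1690]
x' = x̄ + K·y = [-17/26, 57/130]
P' = (I − K·H)·P̄ = [129/338 49/338; 49/338 397/1690]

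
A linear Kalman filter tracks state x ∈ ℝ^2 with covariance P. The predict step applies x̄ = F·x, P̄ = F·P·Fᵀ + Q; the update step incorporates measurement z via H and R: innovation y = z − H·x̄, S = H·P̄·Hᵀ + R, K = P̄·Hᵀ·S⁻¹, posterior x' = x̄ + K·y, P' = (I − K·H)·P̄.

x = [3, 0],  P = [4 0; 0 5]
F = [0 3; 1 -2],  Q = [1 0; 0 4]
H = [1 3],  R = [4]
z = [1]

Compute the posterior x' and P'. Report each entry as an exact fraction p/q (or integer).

x' = [176/61, -33/61]
P' = [1838/61 -642/61; -642/61 250/61]

x̄ = F·x = [0, 3]
P̄ = F·P·Fᵀ + Q = [46 -30; -30 28]
y = z − H·x̄ = [-8]
S = H·P̄·Hᵀ + R = [122]
K = P̄·Hᵀ·S⁻¹ = [-22/61; 27/61]
x' = x̄ + K·y = [176/61, -33/61]
P' = (I − K·H)·P̄ = [1838/61 -642/61; -642/61 250/61]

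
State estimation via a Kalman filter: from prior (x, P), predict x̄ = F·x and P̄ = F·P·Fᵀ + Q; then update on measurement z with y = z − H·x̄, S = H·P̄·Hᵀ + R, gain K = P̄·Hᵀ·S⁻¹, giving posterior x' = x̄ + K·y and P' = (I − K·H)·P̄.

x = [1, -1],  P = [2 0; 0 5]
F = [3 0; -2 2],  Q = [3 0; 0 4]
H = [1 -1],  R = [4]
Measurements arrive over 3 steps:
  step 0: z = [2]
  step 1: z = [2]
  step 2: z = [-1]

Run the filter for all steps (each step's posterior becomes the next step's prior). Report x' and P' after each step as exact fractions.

step 0: x' = [26/27, -104/81], P' = [68/9 160/27; 160/27 656/81]
step 1: x' = [-8598/9215, -28772/9215], P' = [125736/9215 99564/9215; 99564/9215 108956/9215]
step 2: x' = [-300883/62567, -725512/187701], P' = [2721592/187701 6409708/563103; 6409708/563103 20573716/1689309]

step 0: x̄ = F·x = [3, -4]
step 0: P̄ = F·P·Fᵀ + Q = [21 -12; -12 32]
step 0: y = z − H·x̄ = [-5]
step 0: S = H·P̄·Hᵀ + R = [81]
step 0: K = P̄·Hᵀ·S⁻¹ = [11/27; -44/81]
step 0: x' = x̄ + K·y = [26/27, -104/81]
step 0: P' = (I − K·H)·P̄ = [68/9 160/27; 160/27 656/81]
step 1: x̄ = F·x = [26/9, -364/81]
step 1: P̄ = F·P·Fᵀ + Q = [71 -88/9; -88/9 1556/81]
step 1: y = z − H·x̄ = [-436/81]
step 1: S = H·P̄·Hᵀ + R = [9215/81]
step 1: K = P̄·Hᵀ·S⁻¹ = [6543/9215; -2348/9215]
step 1: x' = x̄ + K·y = [-8598/9215, -28772/9215]
step 1: P' = (I − K·H)·P̄ = [125736/9215 99564/9215; 99564/9215 108956/9215]
step 2: x̄ = F·x = [-25794/9215, -40348/9215]
step 2: P̄ = F·P·Fᵀ + Q = [1159269/9215 -157032/9215; -157032/9215 179116/9215]
step 2: y = z − H·x̄ = [-1251/485]
step 2: S = H·P̄·Hᵀ + R = [88911/485]
step 2: K = P̄·Hᵀ·S⁻¹ = [23093/29637; -17692/88911]
step 2: x' = x̄ + K·y = [-300883/62567, -725512/187701]
step 2: P' = (I − K·H)·P̄ = [2721592/187701 6409708/563103; 6409708/563103 20573716/1689309]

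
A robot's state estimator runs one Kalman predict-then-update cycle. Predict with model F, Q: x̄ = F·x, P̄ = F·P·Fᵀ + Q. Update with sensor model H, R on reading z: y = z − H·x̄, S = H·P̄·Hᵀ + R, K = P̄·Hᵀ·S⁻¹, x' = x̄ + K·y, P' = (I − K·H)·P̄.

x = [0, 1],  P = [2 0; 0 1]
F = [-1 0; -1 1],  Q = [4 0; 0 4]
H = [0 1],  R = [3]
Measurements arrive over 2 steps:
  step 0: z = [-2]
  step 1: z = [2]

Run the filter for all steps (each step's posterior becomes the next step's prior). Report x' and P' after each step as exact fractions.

step 0: x' = [-3/5, -11/10], P' = [28/5 3/5; 3/5 21/10]
step 1: x' = [206/135, 13/9], P' = [1046/135 10/9; 10/9 7/3]

step 0: x̄ = F·x = [0, 1]
step 0: P̄ = F·P·Fᵀ + Q = [6 2; 2 7]
step 0: y = z − H·x̄ = [-3]
step 0: S = H·P̄·Hᵀ + R = [10]
step 0: K = P̄·Hᵀ·S⁻¹ = [1/5; 7/10]
step 0: x' = x̄ + K·y = [-3/5, -11/10]
step 0: P' = (I − K·H)·P̄ = [28/5 3/5; 3/5 21/10]
step 1: x̄ = F·x = [3/5, -1/2]
step 1: P̄ = F·P·Fᵀ + Q = [48/5 5; 5 21/2]
step 1: y = z − H·x̄ = [5/2]
step 1: S = H·P̄·Hᵀ + R = [27/2]
step 1: K = P̄·Hᵀ·S⁻¹ = [10/27; 7/9]
step 1: x' = x̄ + K·y = [206/135, 13/9]
step 1: P' = (I − K·H)·P̄ = [1046/135 10/9; 10/9 7/3]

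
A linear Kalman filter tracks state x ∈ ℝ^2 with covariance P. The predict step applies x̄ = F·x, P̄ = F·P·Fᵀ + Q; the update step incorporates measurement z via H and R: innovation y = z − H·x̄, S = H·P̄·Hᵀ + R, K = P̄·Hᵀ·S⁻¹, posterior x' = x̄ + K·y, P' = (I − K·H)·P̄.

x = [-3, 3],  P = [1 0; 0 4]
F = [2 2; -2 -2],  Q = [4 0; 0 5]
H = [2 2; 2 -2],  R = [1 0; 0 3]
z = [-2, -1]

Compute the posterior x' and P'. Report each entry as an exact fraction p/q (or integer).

x' = [-9736/13267, -3170/13267]
P' = [3272/13267 -1660/13267; -1660/13267 3275/13267]

x̄ = F·x = [0, 0]
P̄ = F·P·Fᵀ + Q = [24 -20; -20 25]
y = z − H·x̄ = [-2, -1]
S = H·P̄·Hᵀ + R = [37 -4; -4 359]
K = P̄·Hᵀ·S⁻¹ = [3224/13267 3288/13267; 3230/13267 -3290/13267]
x' = x̄ + K·y = [-9736/13267, -3170/13267]
P' = (I − K·H)·P̄ = [3272/13267 -1660/13267; -1660/13267 3275/13267]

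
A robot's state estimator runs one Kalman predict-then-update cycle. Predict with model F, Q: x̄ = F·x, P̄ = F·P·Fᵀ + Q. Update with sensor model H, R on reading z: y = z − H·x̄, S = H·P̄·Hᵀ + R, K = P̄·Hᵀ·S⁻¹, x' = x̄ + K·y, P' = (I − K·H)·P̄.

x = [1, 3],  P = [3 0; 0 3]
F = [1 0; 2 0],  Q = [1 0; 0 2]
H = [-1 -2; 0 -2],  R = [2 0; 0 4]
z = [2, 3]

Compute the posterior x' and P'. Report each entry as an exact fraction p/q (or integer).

x' = [-10/67, -69/67]
P' = [64/67 -14/67; -14/67 24/67]

x̄ = F·x = [1, 2]
P̄ = F·P·Fᵀ + Q = [4 6; 6 14]
y = z − H·x̄ = [7, 7]
S = H·P̄·Hᵀ + R = [86 68; 68 60]
K = P̄·Hᵀ·S⁻¹ = [-18/67 7/67; -17/67 -12/67]
x' = x̄ + K·y = [-10/67, -69/67]
P' = (I − K·H)·P̄ = [64/67 -14/67; -14/67 24/67]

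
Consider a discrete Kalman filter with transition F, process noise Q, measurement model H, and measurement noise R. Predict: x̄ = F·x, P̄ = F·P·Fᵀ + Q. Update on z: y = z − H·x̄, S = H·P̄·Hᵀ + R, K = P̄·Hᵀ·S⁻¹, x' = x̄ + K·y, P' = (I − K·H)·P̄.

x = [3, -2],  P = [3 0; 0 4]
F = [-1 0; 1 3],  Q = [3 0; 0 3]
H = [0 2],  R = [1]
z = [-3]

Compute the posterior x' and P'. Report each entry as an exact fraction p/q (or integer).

x' = [-525/169, -255/169]
P' = [978/169 -3/169; -3/169 42/169]

x̄ = F·x = [-3, -3]
P̄ = F·P·Fᵀ + Q = [6 -3; -3 42]
y = z − H·x̄ = [3]
S = H·P̄·Hᵀ + R = [169]
K = P̄·Hᵀ·S⁻¹ = [-6/169; 84/169]
x' = x̄ + K·y = [-525/169, -255/169]
P' = (I − K·H)·P̄ = [978/169 -3/169; -3/169 42/169]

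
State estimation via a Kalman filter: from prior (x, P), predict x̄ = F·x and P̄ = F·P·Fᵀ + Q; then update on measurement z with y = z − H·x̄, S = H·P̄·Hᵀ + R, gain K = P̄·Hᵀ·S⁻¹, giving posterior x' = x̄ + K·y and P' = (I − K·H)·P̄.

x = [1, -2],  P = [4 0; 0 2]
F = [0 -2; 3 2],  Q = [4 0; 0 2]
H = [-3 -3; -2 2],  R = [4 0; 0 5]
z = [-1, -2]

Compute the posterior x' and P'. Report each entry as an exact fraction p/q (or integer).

x' = [28732/36683, -13811/36683]
P' = [15004/36683 -7156/36683; -7156/36683 15344/36683]

x̄ = F·x = [4, -1]
P̄ = F·P·Fᵀ + Q = [12 -8; -8 46]
y = z − H·x̄ = [8, 8]
S = H·P̄·Hᵀ + R = [382 -204; -204 301]
K = P̄·Hᵀ·S⁻¹ = [-5886/36683 -8864/36683; -6141/36683 9000/36683]
x' = x̄ + K·y = [28732/36683, -13811/36683]
P' = (I − K·H)·P̄ = [15004/36683 -7156/36683; -7156/36683 15344/36683]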